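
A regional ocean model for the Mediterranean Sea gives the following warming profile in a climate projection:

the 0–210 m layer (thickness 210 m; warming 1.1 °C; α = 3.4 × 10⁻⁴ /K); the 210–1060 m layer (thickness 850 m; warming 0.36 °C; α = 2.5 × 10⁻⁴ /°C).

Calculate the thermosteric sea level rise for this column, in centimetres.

Layer 1: 1.1 × 210 × 3.4×10⁻⁴ = 0.07854 m
0.36 × 850 × 2.5×10⁻⁴ = 0.07650 m
Δh = 0.07854 + 0.07650 = 0.15504 m

15.5 cm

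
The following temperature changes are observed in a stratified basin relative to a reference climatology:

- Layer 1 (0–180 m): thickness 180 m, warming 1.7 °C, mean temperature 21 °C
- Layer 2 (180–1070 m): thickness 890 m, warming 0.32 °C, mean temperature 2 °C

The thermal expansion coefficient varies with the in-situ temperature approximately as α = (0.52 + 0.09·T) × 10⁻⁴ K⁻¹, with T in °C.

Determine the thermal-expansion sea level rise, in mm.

Layer 1: α = (0.52 + 0.09×21)×10⁻⁴ = 2.41×10⁻⁴ K⁻¹
Layer 2: α = (0.52 + 0.09×2)×10⁻⁴ = 0.7×10⁻⁴ K⁻¹
Layer 1: 180 × 2.41×10⁻⁴ × 1.7 = 0.073746 m
180–1070 m: 0.32 × 0.7×10⁻⁴ × 890 = 0.019936 m
Δh = 0.073746 + 0.019936 = 0.093682 m ≈ 93.7 mm

Δh = 93.7 mm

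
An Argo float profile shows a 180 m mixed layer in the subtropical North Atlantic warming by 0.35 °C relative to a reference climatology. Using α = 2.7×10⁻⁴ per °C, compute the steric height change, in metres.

Δh = αΔT·H = 2.7×10⁻⁴ × 0.35 × 180 = 0.01701 m

0.0170 m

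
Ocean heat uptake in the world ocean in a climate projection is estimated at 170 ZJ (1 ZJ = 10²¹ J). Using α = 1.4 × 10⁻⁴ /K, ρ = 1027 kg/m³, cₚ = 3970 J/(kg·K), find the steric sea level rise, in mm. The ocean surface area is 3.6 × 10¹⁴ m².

16.2 mm of thermosteric rise

Per unit area: Q = 170×10²¹ / (3.6×10¹⁴) ≈ 4.722×10⁸ J/m²
Δh = αQ/(ρcₚ) = 1.4×10⁻⁴ × 4.722×10⁸ / (1027 × 3970) ≈ 0.016214 m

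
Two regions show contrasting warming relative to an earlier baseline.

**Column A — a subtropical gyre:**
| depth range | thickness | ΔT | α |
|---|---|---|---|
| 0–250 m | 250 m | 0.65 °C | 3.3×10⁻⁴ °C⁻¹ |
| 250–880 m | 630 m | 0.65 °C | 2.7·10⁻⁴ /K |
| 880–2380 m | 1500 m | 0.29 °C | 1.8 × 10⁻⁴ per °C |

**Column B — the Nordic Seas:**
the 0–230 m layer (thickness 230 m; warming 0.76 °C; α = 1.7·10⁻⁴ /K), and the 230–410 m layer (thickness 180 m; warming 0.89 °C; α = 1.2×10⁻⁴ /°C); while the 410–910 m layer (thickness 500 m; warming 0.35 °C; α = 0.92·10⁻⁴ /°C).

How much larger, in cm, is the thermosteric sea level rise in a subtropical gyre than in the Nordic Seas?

17.7 cm larger

A 3.3×10⁻⁴ × 0.65 × 250 = 0.053625 m
A 630 × 2.7×10⁻⁴ × 0.65 = 0.110565 m
A 880–2380 m: 1500 × 1.8×10⁻⁴ × 0.29 = 0.07830 m
A total: 0.24249 m
B 0–230 m: 0.76 × 230 × 1.7×10⁻⁴ = 0.029716 m
B 230–410 m: 0.89 × 1.2×10⁻⁴ × 180 = 0.019224 m
B Layer 3: 500 × 0.92×10⁻⁴ × 0.35 = 0.01610 m
B total: 0.06504 m
Difference: 0.24249 − 0.06504 = 0.17745 m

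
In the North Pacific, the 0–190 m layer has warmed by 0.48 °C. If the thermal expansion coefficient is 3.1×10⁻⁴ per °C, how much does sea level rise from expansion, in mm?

28 mm of thermosteric rise

Δh = αΔT·H = 3.1×10⁻⁴ × 0.48 × 190 = 0.028272 m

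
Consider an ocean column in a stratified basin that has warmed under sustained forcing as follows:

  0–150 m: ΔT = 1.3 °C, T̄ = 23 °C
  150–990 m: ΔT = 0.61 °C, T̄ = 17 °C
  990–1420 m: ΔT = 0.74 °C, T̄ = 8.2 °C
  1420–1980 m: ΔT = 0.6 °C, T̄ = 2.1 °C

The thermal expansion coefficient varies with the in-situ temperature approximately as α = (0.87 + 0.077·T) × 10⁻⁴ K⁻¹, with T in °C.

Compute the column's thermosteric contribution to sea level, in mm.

Layer 1: α = (0.87 + 0.077×23)×10⁻⁴ = 2.641×10⁻⁴ K⁻¹
Layer 2: α = (0.87 + 0.077×17)×10⁻⁴ = 2.179×10⁻⁴ K⁻¹
Layer 3: α = (0.87 + 0.077×8.2)×10⁻⁴ = 1.5014×10⁻⁴ K⁻¹
Layer 4: α = (0.87 + 0.077×2.1)×10⁻⁴ = 1.0317×10⁻⁴ K⁻¹
0–150 m: 1.3 × 150 × 2.641×10⁻⁴ = 0.0514995 m
150–990 m: 0.61 × 840 × 2.179×10⁻⁴ = 0.11165196 m
0.74 × 430 × 1.5014×10⁻⁴ = 0.047774548 m
Layer 4: 0.6 × 1.0317×10⁻⁴ × 560 = 0.03466512 m
Δh = 0.0514995 + 0.11165196 + 0.047774548 + 0.03466512 = 0.245591128 m

Δh = 246 mm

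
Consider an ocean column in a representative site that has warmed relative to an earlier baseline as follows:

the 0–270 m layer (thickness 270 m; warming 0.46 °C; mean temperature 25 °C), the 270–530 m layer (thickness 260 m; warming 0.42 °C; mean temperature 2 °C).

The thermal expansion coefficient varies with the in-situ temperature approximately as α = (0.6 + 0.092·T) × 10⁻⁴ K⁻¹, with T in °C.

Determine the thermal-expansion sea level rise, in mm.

44.6 mm

Layer 1: α = (0.6 + 0.092×25)×10⁻⁴ = 2.9×10⁻⁴ K⁻¹
Layer 2: α = (0.6 + 0.092×2)×10⁻⁴ = 0.784×10⁻⁴ K⁻¹
0–270 m: 2.9×10⁻⁴ × 270 × 0.46 = 0.036018 m
0.42 × 260 × 0.784×10⁻⁴ = 0.00856128 m
Δh = 0.036018 + 0.00856128 = 0.04457928 m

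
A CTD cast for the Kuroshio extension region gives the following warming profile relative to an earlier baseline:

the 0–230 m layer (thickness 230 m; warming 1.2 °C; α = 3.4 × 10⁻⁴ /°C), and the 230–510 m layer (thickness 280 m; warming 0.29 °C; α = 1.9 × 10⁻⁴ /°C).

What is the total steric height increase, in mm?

3.4×10⁻⁴ × 230 × 1.2 = 0.09384 m
0.29 × 280 × 1.9×10⁻⁴ = 0.015428 m
Δh = 0.09384 + 0.015428 = 0.109268 m ≈ 110 mm

Δh = 110 mm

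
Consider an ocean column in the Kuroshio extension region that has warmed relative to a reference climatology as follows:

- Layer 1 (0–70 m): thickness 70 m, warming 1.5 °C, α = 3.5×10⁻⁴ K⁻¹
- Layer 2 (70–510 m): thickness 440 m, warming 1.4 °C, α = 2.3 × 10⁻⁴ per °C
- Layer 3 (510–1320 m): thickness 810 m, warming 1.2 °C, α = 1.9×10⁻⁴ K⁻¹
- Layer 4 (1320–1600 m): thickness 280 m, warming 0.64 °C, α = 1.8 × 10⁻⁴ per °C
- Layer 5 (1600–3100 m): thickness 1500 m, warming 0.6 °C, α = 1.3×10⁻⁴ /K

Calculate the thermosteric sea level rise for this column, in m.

Δh ≈ 0.512 m

0–70 m: 3.5×10⁻⁴ × 1.5 × 70 = 0.03675 m
1.4 × 440 × 2.3×10⁻⁴ = 0.14168 m
1.2 × 810 × 1.9×10⁻⁴ = 0.18468 m
1320–1600 m: 280 × 1.8×10⁻⁴ × 0.64 = 0.032256 m
1600–3100 m: 1.3×10⁻⁴ × 0.6 × 1500 = 0.11700 m
Δh = 0.03675 + 0.14168 + 0.18468 + 0.032256 + 0.11700 = 0.512366 m ≈ 0.512 m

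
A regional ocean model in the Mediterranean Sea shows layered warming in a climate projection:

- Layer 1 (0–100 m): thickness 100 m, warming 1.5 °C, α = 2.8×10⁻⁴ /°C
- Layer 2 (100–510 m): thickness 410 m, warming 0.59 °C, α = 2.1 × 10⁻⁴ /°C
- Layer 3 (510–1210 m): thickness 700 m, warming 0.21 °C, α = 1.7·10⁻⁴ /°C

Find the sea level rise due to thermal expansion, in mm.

2.8×10⁻⁴ × 100 × 1.5 = 0.04200 m
0.59 × 2.1×10⁻⁴ × 410 = 0.050799 m
510–1210 m: 1.7×10⁻⁴ × 0.21 × 700 = 0.02499 m
Δh = 0.04200 + 0.050799 + 0.02499 = 0.117789 m

118 mm of thermosteric rise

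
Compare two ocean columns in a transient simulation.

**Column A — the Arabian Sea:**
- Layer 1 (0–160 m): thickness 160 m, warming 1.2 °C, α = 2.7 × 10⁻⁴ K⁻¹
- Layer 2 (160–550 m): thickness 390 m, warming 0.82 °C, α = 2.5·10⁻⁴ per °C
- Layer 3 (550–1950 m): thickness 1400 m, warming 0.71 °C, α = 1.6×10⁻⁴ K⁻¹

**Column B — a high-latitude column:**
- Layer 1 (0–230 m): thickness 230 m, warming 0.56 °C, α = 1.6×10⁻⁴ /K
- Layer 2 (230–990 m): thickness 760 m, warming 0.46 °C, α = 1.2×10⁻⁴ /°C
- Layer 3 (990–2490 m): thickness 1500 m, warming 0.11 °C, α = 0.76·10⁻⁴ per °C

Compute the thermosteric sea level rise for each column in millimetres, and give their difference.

A: 290 mm; B: 75 mm; difference 220 mm

A Layer 1: 2.7×10⁻⁴ × 160 × 1.2 = 0.05184 m
A 160–550 m: 2.5×10⁻⁴ × 0.82 × 390 = 0.07995 m
A 1.6×10⁻⁴ × 1400 × 0.71 = 0.15904 m
A total: 0.29083 m
B Layer 1: 230 × 1.6×10⁻⁴ × 0.56 = 0.020608 m
B 1.2×10⁻⁴ × 760 × 0.46 = 0.041952 m
B Layer 3: 0.76×10⁻⁴ × 0.11 × 1500 = 0.01254 m
B total: 0.07510 m
Difference: 0.29083 − 0.07510 = 0.21573 m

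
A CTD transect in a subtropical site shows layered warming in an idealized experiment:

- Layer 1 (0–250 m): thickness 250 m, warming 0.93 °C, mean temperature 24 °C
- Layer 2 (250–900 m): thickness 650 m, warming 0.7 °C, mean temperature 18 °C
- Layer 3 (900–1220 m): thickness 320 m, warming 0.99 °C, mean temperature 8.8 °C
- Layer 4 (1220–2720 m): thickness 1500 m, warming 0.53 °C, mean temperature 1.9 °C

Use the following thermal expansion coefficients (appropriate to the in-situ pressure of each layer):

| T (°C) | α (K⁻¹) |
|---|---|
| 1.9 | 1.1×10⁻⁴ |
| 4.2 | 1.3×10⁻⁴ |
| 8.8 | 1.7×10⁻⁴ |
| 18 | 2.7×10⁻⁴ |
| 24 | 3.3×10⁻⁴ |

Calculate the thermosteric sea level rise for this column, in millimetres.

Δh = 341 mm

Layer 1 at 24 °C → α = 3.3×10⁻⁴ K⁻¹
Layer 2 at 18 °C → α = 2.7×10⁻⁴ K⁻¹
Layer 3 at 8.8 °C → α = 1.7×10⁻⁴ K⁻¹
Layer 4 at 1.9 °C → α = 1.1×10⁻⁴ K⁻¹
250 × 3.3×10⁻⁴ × 0.93 = 0.076725 m
650 × 0.7 × 2.7×10⁻⁴ = 0.12285 m
Layer 3: 0.99 × 1.7×10⁻⁴ × 320 = 0.053856 m
1220–2720 m: 1500 × 1.1×10⁻⁴ × 0.53 = 0.08745 m
Δh = 0.076725 + 0.12285 + 0.053856 + 0.08745 = 0.340881 m ≈ 341 mm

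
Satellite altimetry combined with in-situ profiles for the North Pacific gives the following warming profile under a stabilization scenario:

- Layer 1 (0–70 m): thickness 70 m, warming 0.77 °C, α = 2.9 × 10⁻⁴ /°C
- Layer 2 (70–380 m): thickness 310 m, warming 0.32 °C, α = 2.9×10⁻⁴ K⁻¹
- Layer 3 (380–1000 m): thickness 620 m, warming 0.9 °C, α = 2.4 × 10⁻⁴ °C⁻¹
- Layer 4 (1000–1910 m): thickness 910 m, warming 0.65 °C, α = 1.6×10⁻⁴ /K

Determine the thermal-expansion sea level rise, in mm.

0–70 m: 0.77 × 2.9×10⁻⁴ × 70 = 0.015631 m
Layer 2: 0.32 × 2.9×10⁻⁴ × 310 = 0.028768 m
2.4×10⁻⁴ × 620 × 0.9 = 0.13392 m
1.6×10⁻⁴ × 910 × 0.65 = 0.09464 m
Δh = 0.015631 + 0.028768 + 0.13392 + 0.09464 = 0.272959 m

273 mm of thermosteric rise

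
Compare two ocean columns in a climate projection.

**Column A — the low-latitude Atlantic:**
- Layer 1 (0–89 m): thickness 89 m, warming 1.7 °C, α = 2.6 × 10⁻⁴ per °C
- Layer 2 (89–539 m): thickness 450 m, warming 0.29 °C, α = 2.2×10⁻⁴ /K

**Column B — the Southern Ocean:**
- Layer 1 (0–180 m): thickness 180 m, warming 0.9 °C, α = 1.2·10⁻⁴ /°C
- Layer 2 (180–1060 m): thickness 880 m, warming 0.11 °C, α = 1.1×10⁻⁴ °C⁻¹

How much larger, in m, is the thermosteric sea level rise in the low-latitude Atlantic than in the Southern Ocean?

0.038 m larger

A Layer 1: 1.7 × 89 × 2.6×10⁻⁴ = 0.039338 m
A 0.29 × 450 × 2.2×10⁻⁴ = 0.02871 m
A total: 0.068048 m
B Layer 1: 180 × 1.2×10⁻⁴ × 0.9 = 0.01944 m
B Layer 2: 1.1×10⁻⁴ × 880 × 0.11 = 0.010648 m
B total: 0.030088 m
Difference: 0.068048 − 0.030088 = 0.03796 m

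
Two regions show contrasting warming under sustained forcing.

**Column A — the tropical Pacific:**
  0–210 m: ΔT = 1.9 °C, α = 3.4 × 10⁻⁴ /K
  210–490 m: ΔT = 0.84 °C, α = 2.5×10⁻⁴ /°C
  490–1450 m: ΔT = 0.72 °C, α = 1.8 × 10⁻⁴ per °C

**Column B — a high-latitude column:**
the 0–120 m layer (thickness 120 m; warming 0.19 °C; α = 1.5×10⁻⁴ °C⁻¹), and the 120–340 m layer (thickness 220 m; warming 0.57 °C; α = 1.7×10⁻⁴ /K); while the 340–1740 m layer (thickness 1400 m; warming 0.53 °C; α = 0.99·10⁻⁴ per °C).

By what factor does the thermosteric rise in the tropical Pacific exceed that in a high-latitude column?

A 1.9 × 3.4×10⁻⁴ × 210 = 0.13566 m
A 280 × 0.84 × 2.5×10⁻⁴ = 0.05880 m
A 1.8×10⁻⁴ × 960 × 0.72 = 0.124416 m
A total: 0.318876 m
B 0–120 m: 120 × 1.5×10⁻⁴ × 0.19 = 0.00342 m
B Layer 2: 0.57 × 220 × 1.7×10⁻⁴ = 0.021318 m
B Layer 3: 1400 × 0.99×10⁻⁴ × 0.53 = 0.073458 m
B total: 0.098196 m
Ratio: 0.318876 / 0.098196 ≈ 3.247

≈ 3.25×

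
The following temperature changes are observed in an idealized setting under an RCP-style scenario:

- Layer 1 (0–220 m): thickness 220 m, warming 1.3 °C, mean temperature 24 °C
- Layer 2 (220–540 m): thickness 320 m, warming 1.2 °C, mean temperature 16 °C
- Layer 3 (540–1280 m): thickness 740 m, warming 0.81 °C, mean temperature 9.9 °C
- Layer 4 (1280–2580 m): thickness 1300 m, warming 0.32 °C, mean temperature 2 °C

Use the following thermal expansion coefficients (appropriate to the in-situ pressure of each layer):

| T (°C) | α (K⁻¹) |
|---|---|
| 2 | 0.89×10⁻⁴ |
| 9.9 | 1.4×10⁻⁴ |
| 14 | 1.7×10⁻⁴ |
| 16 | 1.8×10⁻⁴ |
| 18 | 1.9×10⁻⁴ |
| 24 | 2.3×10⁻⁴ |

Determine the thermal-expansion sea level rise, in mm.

Layer 1 at 24 °C → α = 2.3×10⁻⁴ K⁻¹
Layer 2 at 16 °C → α = 1.8×10⁻⁴ K⁻¹
Layer 3 at 9.9 °C → α = 1.4×10⁻⁴ K⁻¹
Layer 4 at 2 °C → α = 0.89×10⁻⁴ K⁻¹
Layer 1: 1.3 × 220 × 2.3×10⁻⁴ = 0.06578 m
Layer 2: 1.2 × 320 × 1.8×10⁻⁴ = 0.06912 m
0.81 × 1.4×10⁻⁴ × 740 = 0.083916 m
1280–2580 m: 0.32 × 1300 × 0.89×10⁻⁴ = 0.037024 m
Δh = 0.06578 + 0.06912 + 0.083916 + 0.037024 = 0.25584 m

Δh ≈ 256 mm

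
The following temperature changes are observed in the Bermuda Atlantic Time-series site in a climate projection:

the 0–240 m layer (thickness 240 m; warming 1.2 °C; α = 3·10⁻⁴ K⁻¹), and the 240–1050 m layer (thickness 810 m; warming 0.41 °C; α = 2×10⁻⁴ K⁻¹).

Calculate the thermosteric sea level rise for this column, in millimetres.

153 mm

0–240 m: 1.2 × 240 × 3×10⁻⁴ = 0.08640 m
2×10⁻⁴ × 0.41 × 810 = 0.06642 m
Δh = 0.08640 + 0.06642 = 0.15282 m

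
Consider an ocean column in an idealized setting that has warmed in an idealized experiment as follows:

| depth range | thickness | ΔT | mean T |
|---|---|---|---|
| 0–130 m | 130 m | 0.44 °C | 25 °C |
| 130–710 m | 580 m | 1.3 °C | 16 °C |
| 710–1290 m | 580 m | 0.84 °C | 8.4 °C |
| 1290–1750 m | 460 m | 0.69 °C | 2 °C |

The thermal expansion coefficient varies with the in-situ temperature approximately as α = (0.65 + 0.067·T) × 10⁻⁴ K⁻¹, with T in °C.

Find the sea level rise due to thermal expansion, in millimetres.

Δh = 227 mm

Layer 1: α = (0.65 + 0.067×25)×10⁻⁴ = 2.325×10⁻⁴ K⁻¹
Layer 2: α = (0.65 + 0.067×16)×10⁻⁴ = 1.722×10⁻⁴ K⁻¹
Layer 3: α = (0.65 + 0.067×8.4)×10⁻⁴ = 1.2128×10⁻⁴ K⁻¹
Layer 4: α = (0.65 + 0.067×2)×10⁻⁴ = 0.784×10⁻⁴ K⁻¹
0.44 × 2.325×10⁻⁴ × 130 = 0.013299 m
1.722×10⁻⁴ × 1.3 × 580 = 0.1298388 m
710–1290 m: 1.2128×10⁻⁴ × 580 × 0.84 = 0.059087616 m
0.784×10⁻⁴ × 460 × 0.69 = 0.02488416 m
Δh = 0.013299 + 0.1298388 + 0.059087616 + 0.02488416 = 0.227109576 m ≈ 227 mm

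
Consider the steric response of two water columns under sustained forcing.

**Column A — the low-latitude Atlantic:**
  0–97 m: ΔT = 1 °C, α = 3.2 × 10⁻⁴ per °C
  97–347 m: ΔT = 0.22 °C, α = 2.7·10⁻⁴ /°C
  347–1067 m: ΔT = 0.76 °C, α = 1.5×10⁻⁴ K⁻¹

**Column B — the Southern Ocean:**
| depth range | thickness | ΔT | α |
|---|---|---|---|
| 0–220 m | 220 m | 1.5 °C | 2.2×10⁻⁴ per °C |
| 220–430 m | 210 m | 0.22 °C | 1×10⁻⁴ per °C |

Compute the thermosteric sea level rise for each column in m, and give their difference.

A 0–97 m: 1 × 97 × 3.2×10⁻⁴ = 0.03104 m
A 0.22 × 2.7×10⁻⁴ × 250 = 0.01485 m
A 720 × 1.5×10⁻⁴ × 0.76 = 0.08208 m
A total: 0.12797 m
B 220 × 1.5 × 2.2×10⁻⁴ = 0.07260 m
B Layer 2: 0.22 × 1×10⁻⁴ × 210 = 0.00462 m
B total: 0.07722 m
Difference: 0.12797 − 0.07722 = 0.05075 m

Δh_A ≈ 0.13 m, Δh_B ≈ 0.077 m; difference ≈ 0.051 m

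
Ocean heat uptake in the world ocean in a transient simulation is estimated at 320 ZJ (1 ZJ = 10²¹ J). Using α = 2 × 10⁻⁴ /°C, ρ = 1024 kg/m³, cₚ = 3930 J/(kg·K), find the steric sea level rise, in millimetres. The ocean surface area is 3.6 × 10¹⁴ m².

Per unit area: Q = 320×10²¹ / (3.6×10¹⁴) ≈ 8.889×10⁸ J/m²
Δh = αQ/(ρcₚ) = 2×10⁻⁴ × 8.889×10⁸ / (1024 × 3930) ≈ 0.044176 m

Δh ≈ 44.2 mm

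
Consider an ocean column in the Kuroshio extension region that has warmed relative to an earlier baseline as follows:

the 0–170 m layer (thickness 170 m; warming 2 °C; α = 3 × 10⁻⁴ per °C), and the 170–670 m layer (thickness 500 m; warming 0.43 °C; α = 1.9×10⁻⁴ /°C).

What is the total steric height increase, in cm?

Δh ≈ 14 cm

Layer 1: 2 × 3×10⁻⁴ × 170 = 0.10200 m
0.43 × 500 × 1.9×10⁻⁴ = 0.04085 m
Δh = 0.10200 + 0.04085 = 0.14285 m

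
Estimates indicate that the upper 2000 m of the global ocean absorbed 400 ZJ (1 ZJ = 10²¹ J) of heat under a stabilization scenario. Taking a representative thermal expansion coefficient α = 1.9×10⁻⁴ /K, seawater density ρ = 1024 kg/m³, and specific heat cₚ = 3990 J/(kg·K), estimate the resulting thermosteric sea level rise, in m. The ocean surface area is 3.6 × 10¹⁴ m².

Δh ≈ 0.0517 m

Per unit area: Q = 400×10²¹ / (3.6×10¹⁴) ≈ 1.111×10⁹ J/m²
Δh = αQ/(ρcₚ) = 1.9×10⁻⁴ × 1.111×10⁹ / (1024 × 3990) ≈ 0.051665 m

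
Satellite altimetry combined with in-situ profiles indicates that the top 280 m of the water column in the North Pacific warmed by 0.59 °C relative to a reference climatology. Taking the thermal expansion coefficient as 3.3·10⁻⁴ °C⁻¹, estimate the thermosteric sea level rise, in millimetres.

55 mm

Δh = αΔT·H = 3.3×10⁻⁴ × 0.59 × 280 = 0.054516 m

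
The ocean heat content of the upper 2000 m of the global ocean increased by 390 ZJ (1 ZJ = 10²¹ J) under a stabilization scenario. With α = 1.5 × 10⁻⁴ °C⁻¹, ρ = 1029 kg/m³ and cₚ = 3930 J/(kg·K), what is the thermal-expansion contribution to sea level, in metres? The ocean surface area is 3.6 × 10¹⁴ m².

Per unit area: Q = 390×10²¹ / (3.6×10¹⁴) ≈ 1.083×10⁹ J/m²
Δh = αQ/(ρcₚ) = 1.5×10⁻⁴ × 1.083×10⁹ / (1029 × 3930) ≈ 0.040171 m

0.0402 m of thermosteric rise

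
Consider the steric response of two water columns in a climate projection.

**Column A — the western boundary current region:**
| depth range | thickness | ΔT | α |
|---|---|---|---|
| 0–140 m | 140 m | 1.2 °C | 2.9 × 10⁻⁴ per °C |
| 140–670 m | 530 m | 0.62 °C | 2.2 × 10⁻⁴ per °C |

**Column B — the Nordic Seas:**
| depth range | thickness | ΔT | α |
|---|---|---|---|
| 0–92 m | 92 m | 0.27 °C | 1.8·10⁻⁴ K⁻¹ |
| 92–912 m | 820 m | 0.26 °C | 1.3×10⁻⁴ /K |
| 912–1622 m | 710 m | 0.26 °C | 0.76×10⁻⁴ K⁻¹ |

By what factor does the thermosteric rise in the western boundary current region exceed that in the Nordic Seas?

a factor of 2.62

A 2.9×10⁻⁴ × 140 × 1.2 = 0.04872 m
A 140–670 m: 0.62 × 530 × 2.2×10⁻⁴ = 0.072292 m
A total: 0.121012 m
B 0–92 m: 1.8×10⁻⁴ × 92 × 0.27 = 0.0044712 m
B Layer 2: 0.26 × 1.3×10⁻⁴ × 820 = 0.027716 m
B Layer 3: 710 × 0.26 × 0.76×10⁻⁴ = 0.0140296 m
B total: 0.0462168 m
Ratio: 0.121012 / 0.0462168 ≈ 2.618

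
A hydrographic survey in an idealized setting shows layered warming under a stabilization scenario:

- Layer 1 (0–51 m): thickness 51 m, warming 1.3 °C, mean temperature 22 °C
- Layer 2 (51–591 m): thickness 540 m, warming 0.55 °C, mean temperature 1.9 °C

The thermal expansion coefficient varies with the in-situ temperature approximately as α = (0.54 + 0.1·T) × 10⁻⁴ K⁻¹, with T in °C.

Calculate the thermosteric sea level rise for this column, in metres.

0.0398 m

Layer 1: α = (0.54 + 0.1×22)×10⁻⁴ = 2.74×10⁻⁴ K⁻¹
Layer 2: α = (0.54 + 0.1×1.9)×10⁻⁴ = 0.73×10⁻⁴ K⁻¹
Layer 1: 2.74×10⁻⁴ × 51 × 1.3 = 0.0181662 m
51–591 m: 0.55 × 540 × 0.73×10⁻⁴ = 0.021681 m
Δh = 0.0181662 + 0.021681 = 0.0398472 m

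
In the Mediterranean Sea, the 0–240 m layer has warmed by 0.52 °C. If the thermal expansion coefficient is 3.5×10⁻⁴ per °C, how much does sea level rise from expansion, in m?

Δh = αΔT·H = 3.5×10⁻⁴ × 0.52 × 240 = 0.04368 m

0.044 m of thermosteric rise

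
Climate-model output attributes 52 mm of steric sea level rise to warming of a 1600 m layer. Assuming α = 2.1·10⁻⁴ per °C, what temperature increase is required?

0.15 °C

ΔT = Δh/(αH) = 0.052 / (2.1×10⁻⁴ × 1600) ≈ 0.1548 °C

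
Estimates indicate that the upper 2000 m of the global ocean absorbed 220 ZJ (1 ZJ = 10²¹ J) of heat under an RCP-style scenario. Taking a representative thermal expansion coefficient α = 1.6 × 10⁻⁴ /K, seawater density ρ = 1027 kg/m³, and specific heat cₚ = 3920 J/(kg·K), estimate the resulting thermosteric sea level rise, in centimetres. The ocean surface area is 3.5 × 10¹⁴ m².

Per unit area: Q = 220×10²¹ / (3.5×10¹⁴) ≈ 6.286×10⁸ J/m²
Δh = αQ/(ρcₚ) = 1.6×10⁻⁴ × 6.286×10⁸ / (1027 × 3920) ≈ 0.024983 m

Δh = 2.5 cm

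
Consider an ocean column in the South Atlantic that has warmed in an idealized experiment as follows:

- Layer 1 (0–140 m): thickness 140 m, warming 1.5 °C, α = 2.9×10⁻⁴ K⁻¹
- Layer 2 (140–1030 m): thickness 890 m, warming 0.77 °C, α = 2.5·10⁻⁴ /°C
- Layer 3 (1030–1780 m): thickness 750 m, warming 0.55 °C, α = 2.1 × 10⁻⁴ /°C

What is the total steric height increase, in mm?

2.9×10⁻⁴ × 1.5 × 140 = 0.06090 m
140–1030 m: 0.77 × 890 × 2.5×10⁻⁴ = 0.171325 m
1030–1780 m: 750 × 2.1×10⁻⁴ × 0.55 = 0.086625 m
Δh = 0.06090 + 0.171325 + 0.086625 = 0.31885 m

Δh ≈ 319 mm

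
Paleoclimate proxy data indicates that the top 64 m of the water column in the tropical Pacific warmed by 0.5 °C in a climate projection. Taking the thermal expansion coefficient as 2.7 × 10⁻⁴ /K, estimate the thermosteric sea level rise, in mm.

Δh = αΔT·H = 2.7×10⁻⁴ × 0.5 × 64 = 0.00864 m

8.64 mm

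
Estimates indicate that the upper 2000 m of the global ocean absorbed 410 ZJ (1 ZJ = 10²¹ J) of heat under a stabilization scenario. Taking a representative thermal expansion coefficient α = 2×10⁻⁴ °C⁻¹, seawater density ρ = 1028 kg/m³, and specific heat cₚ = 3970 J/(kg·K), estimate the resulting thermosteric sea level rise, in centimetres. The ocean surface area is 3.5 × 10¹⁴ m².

Per unit area: Q = 410×10²¹ / (3.5×10¹⁴) ≈ 1.171×10⁹ J/m²
Δh = αQ/(ρcₚ) = 2×10⁻⁴ × 1.171×10⁹ / (1028 × 3970) ≈ 0.057386 m

Δh = 5.7 cm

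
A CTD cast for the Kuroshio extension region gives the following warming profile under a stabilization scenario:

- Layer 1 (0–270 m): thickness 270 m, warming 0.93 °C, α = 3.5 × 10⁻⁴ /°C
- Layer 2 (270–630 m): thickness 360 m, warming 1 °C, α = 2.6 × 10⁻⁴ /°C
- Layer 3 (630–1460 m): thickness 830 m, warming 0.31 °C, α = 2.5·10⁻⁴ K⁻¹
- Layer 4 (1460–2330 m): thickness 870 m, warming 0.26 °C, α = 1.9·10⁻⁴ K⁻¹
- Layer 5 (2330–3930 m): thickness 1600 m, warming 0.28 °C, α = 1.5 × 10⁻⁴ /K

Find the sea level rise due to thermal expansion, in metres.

0–270 m: 270 × 3.5×10⁻⁴ × 0.93 = 0.087885 m
270–630 m: 1 × 2.6×10⁻⁴ × 360 = 0.09360 m
Layer 3: 0.31 × 830 × 2.5×10⁻⁴ = 0.064325 m
0.26 × 870 × 1.9×10⁻⁴ = 0.042978 m
2330–3930 m: 1.5×10⁻⁴ × 0.28 × 1600 = 0.06720 m
Δh = 0.087885 + 0.09360 + 0.064325 + 0.042978 + 0.06720 = 0.355988 m ≈ 0.356 m

Δh = 0.356 m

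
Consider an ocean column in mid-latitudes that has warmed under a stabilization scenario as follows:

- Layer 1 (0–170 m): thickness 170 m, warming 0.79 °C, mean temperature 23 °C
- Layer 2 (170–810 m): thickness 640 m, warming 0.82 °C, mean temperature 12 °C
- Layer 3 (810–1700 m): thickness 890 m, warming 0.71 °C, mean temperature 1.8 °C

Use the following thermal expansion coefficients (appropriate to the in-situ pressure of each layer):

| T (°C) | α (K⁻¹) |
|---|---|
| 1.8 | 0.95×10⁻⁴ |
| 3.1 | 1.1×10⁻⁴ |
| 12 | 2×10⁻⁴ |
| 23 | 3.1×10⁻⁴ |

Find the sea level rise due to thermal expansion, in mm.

Layer 1 at 23 °C → α = 3.1×10⁻⁴ K⁻¹
Layer 2 at 12 °C → α = 2×10⁻⁴ K⁻¹
Layer 3 at 1.8 °C → α = 0.95×10⁻⁴ K⁻¹
Layer 1: 3.1×10⁻⁴ × 0.79 × 170 = 0.041633 m
170–810 m: 2×10⁻⁴ × 0.82 × 640 = 0.10496 m
810–1700 m: 890 × 0.71 × 0.95×10⁻⁴ = 0.0600305 m
Δh = 0.041633 + 0.10496 + 0.0600305 = 0.2066235 m

Δh ≈ 207 mm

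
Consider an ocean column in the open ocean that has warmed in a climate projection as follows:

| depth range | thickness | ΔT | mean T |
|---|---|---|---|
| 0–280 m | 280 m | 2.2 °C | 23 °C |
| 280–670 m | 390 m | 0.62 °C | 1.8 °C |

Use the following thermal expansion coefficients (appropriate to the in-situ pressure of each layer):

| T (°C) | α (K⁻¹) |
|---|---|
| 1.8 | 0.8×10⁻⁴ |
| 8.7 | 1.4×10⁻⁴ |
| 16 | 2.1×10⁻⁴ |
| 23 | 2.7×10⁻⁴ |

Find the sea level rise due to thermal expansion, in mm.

Layer 1 at 23 °C → α = 2.7×10⁻⁴ K⁻¹
Layer 2 at 1.8 °C → α = 0.8×10⁻⁴ K⁻¹
Layer 1: 2.7×10⁻⁴ × 2.2 × 280 = 0.16632 m
280–670 m: 0.62 × 0.8×10⁻⁴ × 390 = 0.019344 m
Δh = 0.16632 + 0.019344 = 0.185664 m

Δh ≈ 186 mm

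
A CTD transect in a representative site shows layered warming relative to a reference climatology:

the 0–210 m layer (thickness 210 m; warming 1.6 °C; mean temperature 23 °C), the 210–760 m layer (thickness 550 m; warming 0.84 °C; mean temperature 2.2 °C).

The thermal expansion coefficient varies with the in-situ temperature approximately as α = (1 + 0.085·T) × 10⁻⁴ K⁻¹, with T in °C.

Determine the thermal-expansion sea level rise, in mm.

Layer 1: α = (1 + 0.085×23)×10⁻⁴ = 2.955×10⁻⁴ K⁻¹
Layer 2: α = (1 + 0.085×2.2)×10⁻⁴ = 1.187×10⁻⁴ K⁻¹
0–210 m: 2.955×10⁻⁴ × 210 × 1.6 = 0.099288 m
1.187×10⁻⁴ × 550 × 0.84 = 0.0548394 m
Δh = 0.099288 + 0.0548394 = 0.1541274 m

154 mm of thermosteric rise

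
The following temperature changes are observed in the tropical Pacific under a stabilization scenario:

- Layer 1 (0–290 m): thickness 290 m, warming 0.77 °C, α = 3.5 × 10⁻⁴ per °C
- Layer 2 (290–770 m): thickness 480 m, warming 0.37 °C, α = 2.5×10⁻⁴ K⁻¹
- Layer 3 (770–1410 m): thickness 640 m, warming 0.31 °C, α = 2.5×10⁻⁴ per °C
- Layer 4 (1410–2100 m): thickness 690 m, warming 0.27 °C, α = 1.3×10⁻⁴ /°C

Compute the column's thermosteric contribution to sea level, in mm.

3.5×10⁻⁴ × 0.77 × 290 = 0.078155 m
Layer 2: 0.37 × 480 × 2.5×10⁻⁴ = 0.04440 m
770–1410 m: 2.5×10⁻⁴ × 0.31 × 640 = 0.04960 m
0.27 × 1.3×10⁻⁴ × 690 = 0.024219 m
Δh = 0.078155 + 0.04440 + 0.04960 + 0.024219 = 0.196374 m

196 mm of thermosteric rise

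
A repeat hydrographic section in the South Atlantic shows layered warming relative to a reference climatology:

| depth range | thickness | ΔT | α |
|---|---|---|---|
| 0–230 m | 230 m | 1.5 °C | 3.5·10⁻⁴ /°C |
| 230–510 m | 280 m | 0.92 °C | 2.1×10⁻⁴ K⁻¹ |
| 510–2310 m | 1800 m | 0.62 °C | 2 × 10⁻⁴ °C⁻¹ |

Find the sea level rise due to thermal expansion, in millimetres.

1.5 × 230 × 3.5×10⁻⁴ = 0.12075 m
280 × 0.92 × 2.1×10⁻⁴ = 0.054096 m
Layer 3: 2×10⁻⁴ × 1800 × 0.62 = 0.22320 m
Δh = 0.12075 + 0.054096 + 0.22320 = 0.398046 m

about 398 mm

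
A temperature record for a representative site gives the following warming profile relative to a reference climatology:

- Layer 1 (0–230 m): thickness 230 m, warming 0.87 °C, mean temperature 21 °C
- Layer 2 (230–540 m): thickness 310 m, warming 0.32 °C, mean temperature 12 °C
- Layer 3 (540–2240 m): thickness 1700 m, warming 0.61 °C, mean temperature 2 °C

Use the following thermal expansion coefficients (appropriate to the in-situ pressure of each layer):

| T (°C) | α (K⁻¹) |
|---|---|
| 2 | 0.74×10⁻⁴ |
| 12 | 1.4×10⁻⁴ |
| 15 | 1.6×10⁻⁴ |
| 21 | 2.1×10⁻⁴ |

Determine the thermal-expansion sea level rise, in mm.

Δh = 133 mm

Layer 1 at 21 °C → α = 2.1×10⁻⁴ K⁻¹
Layer 2 at 12 °C → α = 1.4×10⁻⁴ K⁻¹
Layer 3 at 2 °C → α = 0.74×10⁻⁴ K⁻¹
Layer 1: 2.1×10⁻⁴ × 0.87 × 230 = 0.042021 m
Layer 2: 1.4×10⁻⁴ × 310 × 0.32 = 0.013888 m
540–2240 m: 0.61 × 1700 × 0.74×10⁻⁴ = 0.076738 m
Δh = 0.042021 + 0.013888 + 0.076738 = 0.132647 m ≈ 133 mm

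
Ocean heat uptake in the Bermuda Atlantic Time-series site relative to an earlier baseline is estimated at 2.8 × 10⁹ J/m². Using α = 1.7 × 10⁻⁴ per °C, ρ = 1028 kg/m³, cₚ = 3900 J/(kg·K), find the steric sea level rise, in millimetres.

Δh = αQ/(ρcₚ) = 1.7×10⁻⁴ × 2.8×10⁹ / (1028 × 3900) ≈ 0.11873 m

about 119 mm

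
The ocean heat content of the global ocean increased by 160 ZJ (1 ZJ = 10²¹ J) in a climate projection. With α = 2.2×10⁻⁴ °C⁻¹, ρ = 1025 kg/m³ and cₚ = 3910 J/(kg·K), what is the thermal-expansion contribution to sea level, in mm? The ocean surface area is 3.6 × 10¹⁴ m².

Per unit area: Q = 160×10²¹ / (3.6×10¹⁴) ≈ 4.444×10⁸ J/m²
Δh = αQ/(ρcₚ) = 2.2×10⁻⁴ × 4.444×10⁸ / (1025 × 3910) ≈ 0.024395 m

24 mm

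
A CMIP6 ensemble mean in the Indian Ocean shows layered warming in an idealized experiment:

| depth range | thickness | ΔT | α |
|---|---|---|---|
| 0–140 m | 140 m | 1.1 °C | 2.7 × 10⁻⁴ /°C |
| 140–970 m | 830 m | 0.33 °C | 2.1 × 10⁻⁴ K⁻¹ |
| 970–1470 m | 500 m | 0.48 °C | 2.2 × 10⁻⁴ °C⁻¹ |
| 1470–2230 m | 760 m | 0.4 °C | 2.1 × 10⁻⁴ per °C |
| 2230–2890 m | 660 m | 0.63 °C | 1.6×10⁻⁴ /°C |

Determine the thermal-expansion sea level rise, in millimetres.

Layer 1: 140 × 1.1 × 2.7×10⁻⁴ = 0.04158 m
Layer 2: 2.1×10⁻⁴ × 830 × 0.33 = 0.057519 m
500 × 2.2×10⁻⁴ × 0.48 = 0.05280 m
Layer 4: 2.1×10⁻⁴ × 0.4 × 760 = 0.06384 m
2230–2890 m: 660 × 0.63 × 1.6×10⁻⁴ = 0.066528 m
Δh = 0.04158 + 0.057519 + 0.05280 + 0.06384 + 0.066528 = 0.282267 m

282 mm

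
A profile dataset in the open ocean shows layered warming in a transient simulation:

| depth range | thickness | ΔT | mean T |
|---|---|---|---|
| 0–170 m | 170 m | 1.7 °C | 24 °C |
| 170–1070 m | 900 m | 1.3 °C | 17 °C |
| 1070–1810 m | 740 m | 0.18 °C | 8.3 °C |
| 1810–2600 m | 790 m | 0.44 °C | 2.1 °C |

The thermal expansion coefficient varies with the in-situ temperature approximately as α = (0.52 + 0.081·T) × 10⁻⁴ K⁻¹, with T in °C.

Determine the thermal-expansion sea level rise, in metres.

Layer 1: α = (0.52 + 0.081×24)×10⁻⁴ = 2.464×10⁻⁴ K⁻¹
Layer 2: α = (0.52 + 0.081×17)×10⁻⁴ = 1.897×10⁻⁴ K⁻¹
Layer 3: α = (0.52 + 0.081×8.3)×10⁻⁴ = 1.1923×10⁻⁴ K⁻¹
Layer 4: α = (0.52 + 0.081×2.1)×10⁻⁴ = 0.6901×10⁻⁴ K⁻¹
0–170 m: 2.464×10⁻⁴ × 1.7 × 170 = 0.0712096 m
Layer 2: 900 × 1.3 × 1.897×10⁻⁴ = 0.221949 m
1070–1810 m: 1.1923×10⁻⁴ × 740 × 0.18 = 0.015881436 m
Layer 4: 0.44 × 0.6901×10⁻⁴ × 790 = 0.023987876 m
Δh = 0.0712096 + 0.221949 + 0.015881436 + 0.023987876 = 0.333027912 m

Δh = 0.333 m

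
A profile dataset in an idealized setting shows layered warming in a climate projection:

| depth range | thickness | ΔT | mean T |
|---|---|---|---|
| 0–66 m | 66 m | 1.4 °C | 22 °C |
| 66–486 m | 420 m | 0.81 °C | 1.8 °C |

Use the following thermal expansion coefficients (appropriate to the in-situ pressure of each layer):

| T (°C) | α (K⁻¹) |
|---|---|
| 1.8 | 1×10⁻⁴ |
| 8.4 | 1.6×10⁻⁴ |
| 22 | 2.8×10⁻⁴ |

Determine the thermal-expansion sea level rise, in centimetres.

Layer 1 at 22 °C → α = 2.8×10⁻⁴ K⁻¹
Layer 2 at 1.8 °C → α = 1×10⁻⁴ K⁻¹
Layer 1: 2.8×10⁻⁴ × 66 × 1.4 = 0.025872 m
Layer 2: 0.81 × 420 × 1×10⁻⁴ = 0.03402 m
Δh = 0.025872 + 0.03402 = 0.059892 m

5.99 cm of thermosteric rise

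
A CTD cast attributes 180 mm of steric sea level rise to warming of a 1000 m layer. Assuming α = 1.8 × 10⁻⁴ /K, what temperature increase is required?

ΔT = Δh/(αH) = 0.18 / (1.8×10⁻⁴ × 1000) = 1.000 K

1.0 K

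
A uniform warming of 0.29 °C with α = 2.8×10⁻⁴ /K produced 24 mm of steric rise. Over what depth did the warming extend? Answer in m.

H ≈ 296 m

H = Δh/(αΔT) = 0.024 / (2.8×10⁻⁴ × 0.29) ≈ 295.6 m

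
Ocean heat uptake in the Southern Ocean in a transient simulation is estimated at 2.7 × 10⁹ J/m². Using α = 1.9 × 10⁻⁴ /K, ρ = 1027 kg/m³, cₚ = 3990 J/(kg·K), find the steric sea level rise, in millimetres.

125 mm of thermosteric rise

Δh = αQ/(ρcₚ) = 1.9×10⁻⁴ × 2.7×10⁹ / (1027 × 3990) ≈ 0.12519 m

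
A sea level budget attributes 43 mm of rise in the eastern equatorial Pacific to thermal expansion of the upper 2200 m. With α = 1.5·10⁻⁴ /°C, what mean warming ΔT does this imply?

ΔT = Δh/(αH) = 0.043 / (1.5×10⁻⁴ × 2200) ≈ 0.1303 K

ΔT ≈ 0.130 K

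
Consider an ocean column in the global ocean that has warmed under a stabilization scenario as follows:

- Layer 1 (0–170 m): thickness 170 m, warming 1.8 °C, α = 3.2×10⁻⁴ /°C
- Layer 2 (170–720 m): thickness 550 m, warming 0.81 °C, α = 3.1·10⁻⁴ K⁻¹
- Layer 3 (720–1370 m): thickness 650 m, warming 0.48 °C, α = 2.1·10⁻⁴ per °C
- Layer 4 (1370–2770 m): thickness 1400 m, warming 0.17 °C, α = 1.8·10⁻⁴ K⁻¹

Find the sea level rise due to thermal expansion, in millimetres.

344 mm

0–170 m: 1.8 × 170 × 3.2×10⁻⁴ = 0.09792 m
170–720 m: 550 × 3.1×10⁻⁴ × 0.81 = 0.138105 m
720–1370 m: 650 × 0.48 × 2.1×10⁻⁴ = 0.06552 m
1.8×10⁻⁴ × 1400 × 0.17 = 0.04284 m
Δh = 0.09792 + 0.138105 + 0.06552 + 0.04284 = 0.344385 m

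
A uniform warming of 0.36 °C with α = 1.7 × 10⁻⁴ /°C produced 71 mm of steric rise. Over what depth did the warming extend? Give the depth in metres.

1200 m

H = Δh/(αΔT) = 0.071 / (1.7×10⁻⁴ × 0.36) ≈ 1160 m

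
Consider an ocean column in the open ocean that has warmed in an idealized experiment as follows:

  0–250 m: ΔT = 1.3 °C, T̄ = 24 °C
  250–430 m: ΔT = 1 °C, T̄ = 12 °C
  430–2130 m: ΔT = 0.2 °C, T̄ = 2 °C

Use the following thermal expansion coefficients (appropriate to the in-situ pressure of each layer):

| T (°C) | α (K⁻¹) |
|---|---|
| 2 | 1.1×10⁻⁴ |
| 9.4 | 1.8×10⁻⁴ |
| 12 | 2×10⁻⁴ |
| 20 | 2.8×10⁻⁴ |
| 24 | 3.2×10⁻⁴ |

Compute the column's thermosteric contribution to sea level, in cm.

17.7 cm of thermosteric rise

Layer 1 at 24 °C → α = 3.2×10⁻⁴ K⁻¹
Layer 2 at 12 °C → α = 2×10⁻⁴ K⁻¹
Layer 3 at 2 °C → α = 1.1×10⁻⁴ K⁻¹
Layer 1: 250 × 1.3 × 3.2×10⁻⁴ = 0.10400 m
Layer 2: 2×10⁻⁴ × 1 × 180 = 0.03600 m
Layer 3: 1700 × 1.1×10⁻⁴ × 0.2 = 0.03740 m
Δh = 0.10400 + 0.03600 + 0.03740 = 0.17740 m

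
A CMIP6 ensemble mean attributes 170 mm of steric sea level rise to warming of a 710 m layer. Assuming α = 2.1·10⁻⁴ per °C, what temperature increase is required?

ΔT = Δh/(αH) = 0.17 / (2.1×10⁻⁴ × 710) ≈ 1.140 °C

1.1 °C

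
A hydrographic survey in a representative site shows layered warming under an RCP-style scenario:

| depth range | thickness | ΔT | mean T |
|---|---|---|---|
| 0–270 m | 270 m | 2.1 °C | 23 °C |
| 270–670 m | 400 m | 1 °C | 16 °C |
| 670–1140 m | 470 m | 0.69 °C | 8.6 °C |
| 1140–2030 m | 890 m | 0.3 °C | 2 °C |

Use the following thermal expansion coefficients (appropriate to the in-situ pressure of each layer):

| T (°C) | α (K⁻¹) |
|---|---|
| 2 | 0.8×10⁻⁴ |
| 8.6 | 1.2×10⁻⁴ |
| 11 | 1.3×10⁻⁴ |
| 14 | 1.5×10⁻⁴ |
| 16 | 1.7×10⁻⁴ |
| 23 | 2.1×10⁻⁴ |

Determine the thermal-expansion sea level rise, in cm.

Δh ≈ 24.7 cm

Layer 1 at 23 °C → α = 2.1×10⁻⁴ K⁻¹
Layer 2 at 16 °C → α = 1.7×10⁻⁴ K⁻¹
Layer 3 at 8.6 °C → α = 1.2×10⁻⁴ K⁻¹
Layer 4 at 2 °C → α = 0.8×10⁻⁴ K⁻¹
0–270 m: 2.1×10⁻⁴ × 270 × 2.1 = 0.11907 m
270–670 m: 400 × 1 × 1.7×10⁻⁴ = 0.06800 m
1.2×10⁻⁴ × 0.69 × 470 = 0.038916 m
0.3 × 0.8×10⁻⁴ × 890 = 0.02136 m
Δh = 0.11907 + 0.06800 + 0.038916 + 0.02136 = 0.247346 m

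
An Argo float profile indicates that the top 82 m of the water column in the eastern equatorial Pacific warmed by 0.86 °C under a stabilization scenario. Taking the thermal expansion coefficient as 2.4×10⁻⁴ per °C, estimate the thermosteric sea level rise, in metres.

Δh = αΔT·H = 2.4×10⁻⁴ × 0.86 × 82 = 0.0169248 m

Δh ≈ 0.017 m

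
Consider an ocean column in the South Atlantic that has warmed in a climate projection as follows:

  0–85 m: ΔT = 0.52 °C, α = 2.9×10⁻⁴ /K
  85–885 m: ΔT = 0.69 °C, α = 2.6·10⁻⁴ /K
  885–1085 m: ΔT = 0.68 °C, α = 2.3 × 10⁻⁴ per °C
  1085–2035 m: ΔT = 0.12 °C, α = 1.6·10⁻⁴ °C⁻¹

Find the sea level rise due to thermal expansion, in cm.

about 20.6 cm

0–85 m: 0.52 × 2.9×10⁻⁴ × 85 = 0.012818 m
Layer 2: 2.6×10⁻⁴ × 800 × 0.69 = 0.14352 m
Layer 3: 0.68 × 200 × 2.3×10⁻⁴ = 0.03128 m
Layer 4: 0.12 × 1.6×10⁻⁴ × 950 = 0.01824 m
Δh = 0.012818 + 0.14352 + 0.03128 + 0.01824 = 0.205858 m ≈ 20.6 cm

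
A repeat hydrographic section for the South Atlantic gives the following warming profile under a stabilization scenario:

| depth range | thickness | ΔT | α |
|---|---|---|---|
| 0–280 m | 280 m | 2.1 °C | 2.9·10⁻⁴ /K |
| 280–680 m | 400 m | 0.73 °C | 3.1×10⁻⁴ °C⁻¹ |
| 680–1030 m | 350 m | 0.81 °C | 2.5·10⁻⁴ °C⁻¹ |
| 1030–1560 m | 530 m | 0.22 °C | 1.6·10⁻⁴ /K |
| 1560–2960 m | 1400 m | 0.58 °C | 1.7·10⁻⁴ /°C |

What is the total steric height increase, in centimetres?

Layer 1: 280 × 2.1 × 2.9×10⁻⁴ = 0.17052 m
0.73 × 3.1×10⁻⁴ × 400 = 0.09052 m
2.5×10⁻⁴ × 0.81 × 350 = 0.070875 m
0.22 × 1.6×10⁻⁴ × 530 = 0.018656 m
Layer 5: 1.7×10⁻⁴ × 0.58 × 1400 = 0.13804 m
Δh = 0.17052 + 0.09052 + 0.070875 + 0.018656 + 0.13804 = 0.488611 m

48.9 cm of thermosteric rise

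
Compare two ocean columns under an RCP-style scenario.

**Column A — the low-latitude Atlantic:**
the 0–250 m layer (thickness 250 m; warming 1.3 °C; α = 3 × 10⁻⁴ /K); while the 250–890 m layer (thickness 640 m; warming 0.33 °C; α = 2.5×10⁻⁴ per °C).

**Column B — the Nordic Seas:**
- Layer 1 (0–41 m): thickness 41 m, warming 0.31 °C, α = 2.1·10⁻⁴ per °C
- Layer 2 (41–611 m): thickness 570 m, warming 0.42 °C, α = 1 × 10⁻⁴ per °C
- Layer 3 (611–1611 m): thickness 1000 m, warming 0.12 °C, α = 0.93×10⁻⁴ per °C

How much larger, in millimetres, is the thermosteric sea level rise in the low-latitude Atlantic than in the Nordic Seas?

113 mm larger

A 1.3 × 250 × 3×10⁻⁴ = 0.09750 m
A Layer 2: 2.5×10⁻⁴ × 0.33 × 640 = 0.05280 m
A total: 0.15030 m
B 41 × 2.1×10⁻⁴ × 0.31 = 0.0026691 m
B 0.42 × 570 × 1×10⁻⁴ = 0.02394 m
B 1000 × 0.12 × 0.93×10⁻⁴ = 0.01116 m
B total: 0.0377691 m
Difference: 0.15030 − 0.0377691 = 0.1125309 m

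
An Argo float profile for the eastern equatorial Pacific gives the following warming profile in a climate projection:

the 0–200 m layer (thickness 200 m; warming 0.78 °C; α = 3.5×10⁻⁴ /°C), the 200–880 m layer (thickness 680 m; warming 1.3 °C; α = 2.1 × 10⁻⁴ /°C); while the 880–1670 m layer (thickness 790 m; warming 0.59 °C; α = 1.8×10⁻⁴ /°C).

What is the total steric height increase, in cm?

0.78 × 200 × 3.5×10⁻⁴ = 0.05460 m
Layer 2: 2.1×10⁻⁴ × 680 × 1.3 = 0.18564 m
1.8×10⁻⁴ × 790 × 0.59 = 0.083898 m
Δh = 0.05460 + 0.18564 + 0.083898 = 0.324138 m ≈ 32 cm

Δh = 32 cm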